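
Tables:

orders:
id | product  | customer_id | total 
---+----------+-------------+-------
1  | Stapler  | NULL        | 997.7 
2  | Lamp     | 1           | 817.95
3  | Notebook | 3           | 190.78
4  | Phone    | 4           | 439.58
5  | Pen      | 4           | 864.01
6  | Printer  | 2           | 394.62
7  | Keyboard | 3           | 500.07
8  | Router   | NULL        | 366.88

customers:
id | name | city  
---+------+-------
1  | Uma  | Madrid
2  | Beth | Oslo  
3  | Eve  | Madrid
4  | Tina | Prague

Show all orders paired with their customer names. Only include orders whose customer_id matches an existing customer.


INNER JOIN keeps only orders rows whose customer_id matches an id in customers. Walk through each order:
  - order 1 (Stapler): customer_id=NULL, no match -> dropped
  - order 2 (Lamp): customer_id=1 -> matches Uma
  - order 3 (Notebook): customer_id=3 -> matches Eve
  - order 4 (Phone): customer_id=4 -> matches Tina
  - order 5 (Pen): customer_id=4 -> matches Tina
  - order 6 (Printer): customer_id=2 -> matches Beth
  - order 7 (Keyboard): customer_id=3 -> matches Eve
  - order 8 (Router): customer_id=NULL, no match -> dropped
So 2 of 8 rows are dropped.

SQL:
SELECT a.product, b.name AS customer
FROM orders a
INNER JOIN customers b ON a.customer_id = b.id

Result:
product  | customer
---------+---------
Lamp     | Uma     
Notebook | Eve     
Phone    | Tina    
Pen      | Tina    
Printer  | Beth    
Keyboard | Eve     


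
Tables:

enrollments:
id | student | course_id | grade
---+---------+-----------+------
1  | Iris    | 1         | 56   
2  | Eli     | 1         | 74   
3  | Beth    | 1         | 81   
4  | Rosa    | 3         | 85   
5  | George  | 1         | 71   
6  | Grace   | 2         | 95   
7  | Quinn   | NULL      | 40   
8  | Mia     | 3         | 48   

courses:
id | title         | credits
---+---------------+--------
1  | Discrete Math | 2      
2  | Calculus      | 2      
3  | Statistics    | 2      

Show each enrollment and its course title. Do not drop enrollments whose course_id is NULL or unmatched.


LEFT JOIN keeps every row from enrollments (the left table); where course_id has no match in courses, the course columns become NULL. Walk through each enrollment:
  - enrollment 1 (Iris): course_id=1 -> matches Discrete Math
  - enrollment 2 (Eli): course_id=1 -> matches Discrete Math
  - enrollment 3 (Beth): course_id=1 -> matches Discrete Math
  - enrollment 4 (Rosa): course_id=3 -> matches Statistics
  - enrollment 5 (George): course_id=1 -> matches Discrete Math
  - enrollment 6 (Grace): course_id=2 -> matches Calculus
  - enrollment 7 (Quinn): course_id=NULL, no match -> kept with NULL
  - enrollment 8 (Mia): course_id=3 -> matches Statistics
All 8 rows appear; 1 has NULL course.

SQL:
SELECT a.student, b.title AS course
FROM enrollments a
LEFT JOIN courses b ON a.course_id = b.id

Result:
student | course       
--------+--------------
Iris    | Discrete Math
Eli     | Discrete Math
Beth    | Discrete Math
Rosa    | Statistics   
George  | Discrete Math
Grace   | Calculus     
Quinn   | NULL         
Mia     | Statistics   


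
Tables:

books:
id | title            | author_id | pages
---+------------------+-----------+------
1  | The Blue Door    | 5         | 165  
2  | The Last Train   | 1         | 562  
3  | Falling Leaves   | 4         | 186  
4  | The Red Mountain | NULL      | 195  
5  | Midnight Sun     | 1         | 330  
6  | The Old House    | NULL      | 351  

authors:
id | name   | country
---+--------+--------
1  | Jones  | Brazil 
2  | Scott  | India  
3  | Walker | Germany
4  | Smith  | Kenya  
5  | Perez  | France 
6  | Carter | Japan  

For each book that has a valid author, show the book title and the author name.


INNER JOIN keeps only books rows whose author_id matches an id in authors. Walk through each book:
  - book 1 (The Blue Door): author_id=5 -> matches Perez
  - book 2 (The Last Train): author_id=1 -> matches Jones
  - book 3 (Falling Leaves): author_id=4 -> matches Smith
  - book 4 (The Red Mountain): author_id=NULL, no match -> dropped
  - book 5 (Midnight Sun): author_id=1 -> matches Jones
  - book 6 (The Old House): author_id=NULL, no match -> dropped
So 2 of 6 rows are dropped.

SQL:
SELECT a.title, b.name AS author
FROM books a
INNER JOIN authors b ON a.author_id = b.id

Result:
title          | author
---------------+-------
The Blue Door  | Perez 
The Last Train | Jones 
Falling Leaves | Smith 
Midnight Sun   | Jones 


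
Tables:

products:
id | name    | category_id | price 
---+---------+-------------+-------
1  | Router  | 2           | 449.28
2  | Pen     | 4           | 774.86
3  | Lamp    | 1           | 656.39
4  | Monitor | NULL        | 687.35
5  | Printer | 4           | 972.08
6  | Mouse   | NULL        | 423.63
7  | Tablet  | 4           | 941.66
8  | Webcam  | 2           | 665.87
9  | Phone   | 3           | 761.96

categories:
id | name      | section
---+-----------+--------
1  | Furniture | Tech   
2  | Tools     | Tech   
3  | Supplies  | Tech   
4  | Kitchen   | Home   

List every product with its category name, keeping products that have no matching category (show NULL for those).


LEFT JOIN keeps every row from products (the left table); where category_id has no match in categories, the category columns become NULL. Walk through each product:
  - product 1 (Router): category_id=2 -> matches Tools
  - product 2 (Pen): category_id=4 -> matches Kitchen
  - product 3 (Lamp): category_id=1 -> matches Furniture
  - product 4 (Monitor): category_id=NULL, no match -> kept with NULL
  - product 5 (Printer): category_id=4 -> matches Kitchen
  - product 6 (Mouse): category_id=NULL, no match -> kept with NULL
  - product 7 (Tablet): category_id=4 -> matches Kitchen
  - product 8 (Webcam): category_id=2 -> matches Tools
  - product 9 (Phone): category_id=3 -> matches Supplies
All 9 rows appear; 2 have NULL category.

SQL:
SELECT a.name, b.name AS category
FROM products a
LEFT JOIN categories b ON a.category_id = b.id

Result:
name    | category 
--------+----------
Router  | Tools    
Pen     | Kitchen  
Lamp    | Furniture
Monitor | NULL     
Printer | Kitchen  
Mouse   | NULL     
Tablet  | Kitchen  
Webcam  | Tools    
Phone   | Supplies 


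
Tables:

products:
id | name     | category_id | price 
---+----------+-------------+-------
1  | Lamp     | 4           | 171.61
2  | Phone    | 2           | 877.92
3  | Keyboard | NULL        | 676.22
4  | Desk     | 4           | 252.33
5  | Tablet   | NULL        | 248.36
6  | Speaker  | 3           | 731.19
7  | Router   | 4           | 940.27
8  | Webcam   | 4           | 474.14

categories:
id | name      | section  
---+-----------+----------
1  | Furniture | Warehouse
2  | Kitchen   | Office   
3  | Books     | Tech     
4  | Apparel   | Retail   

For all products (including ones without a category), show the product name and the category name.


LEFT JOIN keeps every row from products (the left table); where category_id has no match in categories, the category columns become NULL. Walk through each product:
  - product 1 (Lamp): category_id=4 -> matches Apparel
  - product 2 (Phone): category_id=2 -> matches Kitchen
  - product 3 (Keyboard): category_id=NULL, no match -> kept with NULL
  - product 4 (Desk): category_id=4 -> matches Apparel
  - product 5 (Tablet): category_id=NULL, no match -> kept with NULL
  - product 6 (Speaker): category_id=3 -> matches Books
  - product 7 (Router): category_id=4 -> matches Apparel
  - product 8 (Webcam): category_id=4 -> matches Apparel
All 8 rows appear; 2 have NULL category.

SQL:
SELECT a.name, b.name AS category
FROM products a
LEFT JOIN categories b ON a.category_id = b.id

Result:
name     | category
---------+---------
Lamp     | Apparel 
Phone    | Kitchen 
Keyboard | NULL    
Desk     | Apparel 
Tablet   | NULL    
Speaker  | Books   
Router   | Apparel 
Webcam   | Apparel 


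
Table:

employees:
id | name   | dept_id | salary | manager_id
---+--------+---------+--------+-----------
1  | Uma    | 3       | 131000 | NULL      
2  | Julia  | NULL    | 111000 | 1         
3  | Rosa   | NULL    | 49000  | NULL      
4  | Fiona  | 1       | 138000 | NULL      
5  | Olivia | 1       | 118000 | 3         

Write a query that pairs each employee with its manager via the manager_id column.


This is a self-join: employees is joined to a second copy of itself, matching each row's manager_id to another row's id. Use LEFT JOIN so rows with manager_id=NULL are kept.
  - employee 1 (Uma): manager_id=NULL -> NULL
  - employee 2 (Julia): manager_id=1 -> Uma
  - employee 3 (Rosa): manager_id=NULL -> NULL
  - employee 4 (Fiona): manager_id=NULL -> NULL
  - employee 5 (Olivia): manager_id=3 -> Rosa

SQL:
SELECT a.name AS item, b.name AS manager
FROM employees a
LEFT JOIN employees b ON a.manager_id = b.id

Result:
item   | manager
-------+--------
Uma    | NULL   
Julia  | Uma    
Rosa   | NULL   
Fiona  | NULL   
Olivia | Rosa   


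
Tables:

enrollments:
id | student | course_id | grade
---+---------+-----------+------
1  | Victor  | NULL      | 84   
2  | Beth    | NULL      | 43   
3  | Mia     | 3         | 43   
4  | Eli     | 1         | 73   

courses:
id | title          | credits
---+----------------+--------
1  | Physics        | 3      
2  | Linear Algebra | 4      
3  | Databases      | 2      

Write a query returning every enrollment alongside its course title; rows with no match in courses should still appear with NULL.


LEFT JOIN keeps every row from enrollments (the left table); where course_id has no match in courses, the course columns become NULL. Walk through each enrollment:
  - enrollment 1 (Victor): course_id=NULL, no match -> kept with NULL
  - enrollment 2 (Beth): course_id=NULL, no match -> kept with NULL
  - enrollment 3 (Mia): course_id=3 -> matches Databases
  - enrollment 4 (Eli): course_id=1 -> matches Physics
All 4 rows appear; 2 have NULL course.

SQL:
SELECT a.student, b.title AS course
FROM enrollments a
LEFT JOIN courses b ON a.course_id = b.id

Result:
student | course   
--------+----------
Victor  | NULL     
Beth    | NULL     
Mia     | Databases
Eli     | Physics  


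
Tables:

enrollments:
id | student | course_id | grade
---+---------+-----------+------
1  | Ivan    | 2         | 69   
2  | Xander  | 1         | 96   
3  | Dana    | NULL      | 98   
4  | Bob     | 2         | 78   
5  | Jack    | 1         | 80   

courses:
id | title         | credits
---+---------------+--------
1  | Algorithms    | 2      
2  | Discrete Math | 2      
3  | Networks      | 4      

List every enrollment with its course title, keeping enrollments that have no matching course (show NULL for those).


LEFT JOIN keeps every row from enrollments (the left table); where course_id has no match in courses, the course columns become NULL. Walk through each enrollment:
  - enrollment 1 (Ivan): course_id=2 -> matches Discrete Math
  - enrollment 2 (Xander): course_id=1 -> matches Algorithms
  - enrollment 3 (Dana): course_id=NULL, no match -> kept with NULL
  - enrollment 4 (Bob): course_id=2 -> matches Discrete Math
  - enrollment 5 (Jack): course_id=1 -> matches Algorithms
All 5 rows appear; 1 has NULL course.

SQL:
SELECT a.student, b.title AS course
FROM enrollments a
LEFT JOIN courses b ON a.course_id = b.id

Result:
student | course       
--------+--------------
Ivan    | Discrete Math
Xander  | Algorithms   
Dana    | NULL         
Bob     | Discrete Math
Jack    | Algorithms   


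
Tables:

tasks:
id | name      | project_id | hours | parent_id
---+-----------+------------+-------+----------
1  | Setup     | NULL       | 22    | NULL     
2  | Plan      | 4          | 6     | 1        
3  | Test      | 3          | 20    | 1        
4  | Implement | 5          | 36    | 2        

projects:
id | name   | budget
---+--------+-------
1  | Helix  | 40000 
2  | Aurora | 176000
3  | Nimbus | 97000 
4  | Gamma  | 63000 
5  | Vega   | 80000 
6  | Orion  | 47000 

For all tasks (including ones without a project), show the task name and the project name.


LEFT JOIN keeps every row from tasks (the left table); where project_id has no match in projects, the project columns become NULL. Walk through each task:
  - task 1 (Setup): project_id=NULL, no match -> kept with NULL
  - task 2 (Plan): project_id=4 -> matches Gamma
  - task 3 (Test): project_id=3 -> matches Nimbus
  - task 4 (Implement): project_id=5 -> matches Vega
All 4 rows appear; 1 has NULL project.

SQL:
SELECT a.name, b.name AS project
FROM tasks a
LEFT JOIN projects b ON a.project_id = b.id

Result:
name      | project
----------+--------
Setup     | NULL   
Plan      | Gamma  
Test      | Nimbus 
Implement | Vega   


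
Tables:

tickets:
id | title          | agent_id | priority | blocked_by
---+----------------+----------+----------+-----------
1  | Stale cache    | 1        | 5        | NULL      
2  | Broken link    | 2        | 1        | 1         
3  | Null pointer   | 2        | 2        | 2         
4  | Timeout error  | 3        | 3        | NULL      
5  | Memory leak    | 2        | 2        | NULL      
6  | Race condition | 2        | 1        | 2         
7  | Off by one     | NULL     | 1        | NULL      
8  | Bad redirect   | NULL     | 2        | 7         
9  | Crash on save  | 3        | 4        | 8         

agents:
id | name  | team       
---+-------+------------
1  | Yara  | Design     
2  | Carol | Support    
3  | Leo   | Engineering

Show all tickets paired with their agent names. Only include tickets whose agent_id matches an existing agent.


INNER JOIN keeps only tickets rows whose agent_id matches an id in agents. Walk through each ticket:
  - ticket 1 (Stale cache): agent_id=1 -> matches Yara
  - ticket 2 (Broken link): agent_id=2 -> matches Carol
  - ticket 3 (Null pointer): agent_id=2 -> matches Carol
  - ticket 4 (Timeout error): agent_id=3 -> matches Leo
  - ticket 5 (Memory leak): agent_id=2 -> matches Carol
  - ticket 6 (Race condition): agent_id=2 -> matches Carol
  - ticket 7 (Off by one): agent_id=NULL, no match -> dropped
  - ticket 8 (Bad redirect): agent_id=NULL, no match -> dropped
  - ticket 9 (Crash on save): agent_id=3 -> matches Leo
So 2 of 9 rows are dropped.

SQL:
SELECT a.title, b.name AS agent
FROM tickets a
INNER JOIN agents b ON a.agent_id = b.id

Result:
title          | agent
---------------+------
Stale cache    | Yara 
Broken link    | Carol
Null pointer   | Carol
Timeout error  | Leo  
Memory leak    | Carol
Race condition | Carol
Crash on save  | Leo  


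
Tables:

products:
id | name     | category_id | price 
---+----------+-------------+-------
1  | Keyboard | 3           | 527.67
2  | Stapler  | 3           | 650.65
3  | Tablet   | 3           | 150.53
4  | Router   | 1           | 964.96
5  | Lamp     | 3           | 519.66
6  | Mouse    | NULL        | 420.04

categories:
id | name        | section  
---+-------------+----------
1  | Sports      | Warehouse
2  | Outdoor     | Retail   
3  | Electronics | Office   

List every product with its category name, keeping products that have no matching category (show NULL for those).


LEFT JOIN keeps every row from products (the left table); where category_id has no match in categories, the category columns become NULL. Walk through each product:
  - product 1 (Keyboard): category_id=3 -> matches Electronics
  - product 2 (Stapler): category_id=3 -> matches Electronics
  - product 3 (Tablet): category_id=3 -> matches Electronics
  - product 4 (Router): category_id=1 -> matches Sports
  - product 5 (Lamp): category_id=3 -> matches Electronics
  - product 6 (Mouse): category_id=NULL, no match -> kept with NULL
All 6 rows appear; 1 has NULL category.

SQL:
SELECT a.name, b.name AS category
FROM products a
LEFT JOIN categories b ON a.category_id = b.id

Result:
name     | category   
---------+------------
Keyboard | Electronics
Stapler  | Electronics
Tablet   | Electronics
Router   | Sports     
Lamp     | Electronics
Mouse    | NULL       


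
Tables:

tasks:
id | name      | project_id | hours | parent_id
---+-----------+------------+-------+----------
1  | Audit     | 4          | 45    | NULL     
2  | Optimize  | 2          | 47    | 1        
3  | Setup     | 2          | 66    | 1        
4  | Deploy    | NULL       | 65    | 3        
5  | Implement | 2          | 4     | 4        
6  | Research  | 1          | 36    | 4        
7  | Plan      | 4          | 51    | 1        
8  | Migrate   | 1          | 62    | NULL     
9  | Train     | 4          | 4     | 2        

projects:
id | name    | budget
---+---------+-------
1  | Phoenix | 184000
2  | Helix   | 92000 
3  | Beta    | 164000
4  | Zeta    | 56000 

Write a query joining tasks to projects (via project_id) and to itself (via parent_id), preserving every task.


Two LEFT JOINs from the same base table tasks: one to projects via project_id, one to tasks itself via parent_id. Both are LEFT so every task is preserved.
Match against projects:
  - task 1 (Audit): project_id=4 -> matches Zeta
  - task 2 (Optimize): project_id=2 -> matches Helix
  - task 3 (Setup): project_id=2 -> matches Helix
  - task 4 (Deploy): project_id=NULL, no match -> kept with NULL
  - task 5 (Implement): project_id=2 -> matches Helix
  - task 6 (Research): project_id=1 -> matches Phoenix
  - task 7 (Plan): project_id=4 -> matches Zeta
  - task 8 (Migrate): project_id=1 -> matches Phoenix
  - task 9 (Train): project_id=4 -> matches Zeta
Match against tasks (self):
  - task 1 (Audit): parent_id=NULL -> NULL
  - task 2 (Optimize): parent_id=1 -> Audit
  - task 3 (Setup): parent_id=1 -> Audit
  - task 4 (Deploy): parent_id=3 -> Setup
  - task 5 (Implement): parent_id=4 -> Deploy
  - task 6 (Research): parent_id=4 -> Deploy
  - task 7 (Plan): parent_id=1 -> Audit
  - task 8 (Migrate): parent_id=NULL -> NULL
  - task 9 (Train): parent_id=2 -> Optimize

SQL:
SELECT a.name, b.name AS project, c.name AS parent
FROM tasks a
LEFT JOIN projects b ON a.project_id = b.id
LEFT JOIN tasks c ON a.parent_id = c.id

Result:
name      | project | parent  
----------+---------+---------
Audit     | Zeta    | NULL    
Optimize  | Helix   | Audit   
Setup     | Helix   | Audit   
Deploy    | NULL    | Setup   
Implement | Helix   | Deploy  
Research  | Phoenix | Deploy  
Plan      | Zeta    | Audit   
Migrate   | Phoenix | NULL    
Train     | Zeta    | Optimize


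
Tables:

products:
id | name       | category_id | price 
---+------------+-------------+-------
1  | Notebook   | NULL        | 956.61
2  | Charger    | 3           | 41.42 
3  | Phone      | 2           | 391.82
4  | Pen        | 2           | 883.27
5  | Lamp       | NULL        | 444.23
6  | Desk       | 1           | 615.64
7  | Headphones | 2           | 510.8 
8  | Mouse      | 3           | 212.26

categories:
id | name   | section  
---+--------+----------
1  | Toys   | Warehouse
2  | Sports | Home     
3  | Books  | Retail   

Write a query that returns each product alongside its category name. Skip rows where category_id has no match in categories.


INNER JOIN keeps only products rows whose category_id matches an id in categories. Walk through each product:
  - product 1 (Notebook): category_id=NULL, no match -> dropped
  - product 2 (Charger): category_id=3 -> matches Books
  - product 3 (Phone): category_id=2 -> matches Sports
  - product 4 (Pen): category_id=2 -> matches Sports
  - product 5 (Lamp): category_id=NULL, no match -> dropped
  - product 6 (Desk): category_id=1 -> matches Toys
  - product 7 (Headphones): category_id=2 -> matches Sports
  - product 8 (Mouse): category_id=3 -> matches Books
So 2 of 8 rows are dropped.

SQL:
SELECT a.name, b.name AS category
FROM products a
INNER JOIN categories b ON a.category_id = b.id

Result:
name       | category
-----------+---------
Charger    | Books   
Phone      | Sports  
Pen        | Sports  
Desk       | Toys    
Headphones | Sports  
Mouse      | Books   


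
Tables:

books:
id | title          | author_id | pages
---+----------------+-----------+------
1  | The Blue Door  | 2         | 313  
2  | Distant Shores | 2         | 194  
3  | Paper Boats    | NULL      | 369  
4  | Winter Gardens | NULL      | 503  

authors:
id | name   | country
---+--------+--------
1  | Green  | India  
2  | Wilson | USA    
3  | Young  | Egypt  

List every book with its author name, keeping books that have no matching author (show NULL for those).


LEFT JOIN keeps every row from books (the left table); where author_id has no match in authors, the author columns become NULL. Walk through each book:
  - book 1 (The Blue Door): author_id=2 -> matches Wilson
  - book 2 (Distant Shores): author_id=2 -> matches Wilson
  - book 3 (Paper Boats): author_id=NULL, no match -> kept with NULL
  - book 4 (Winter Gardens): author_id=NULL, no match -> kept with NULL
All 4 rows appear; 2 have NULL author.

SQL:
SELECT a.title, b.name AS author
FROM books a
LEFT JOIN authors b ON a.author_id = b.id

Result:
title          | author
---------------+-------
The Blue Door  | Wilson
Distant Shores | Wilson
Paper Boats    | NULL  
Winter Gardens | NULL  


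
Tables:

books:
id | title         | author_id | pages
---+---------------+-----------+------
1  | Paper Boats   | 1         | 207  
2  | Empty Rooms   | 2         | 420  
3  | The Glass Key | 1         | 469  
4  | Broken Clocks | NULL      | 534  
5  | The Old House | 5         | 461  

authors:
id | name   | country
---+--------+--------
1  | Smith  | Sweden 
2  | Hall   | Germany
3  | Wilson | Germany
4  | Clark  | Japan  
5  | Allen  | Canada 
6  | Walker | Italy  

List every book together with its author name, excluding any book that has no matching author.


INNER JOIN keeps only books rows whose author_id matches an id in authors. Walk through each book:
  - book 1 (Paper Boats): author_id=1 -> matches Smith
  - book 2 (Empty Rooms): author_id=2 -> matches Hall
  - book 3 (The Glass Key): author_id=1 -> matches Smith
  - book 4 (Broken Clocks): author_id=NULL, no match -> dropped
  - book 5 (The Old House): author_id=5 -> matches Allen
So 1 of 5 rows is dropped.

SQL:
SELECT a.title, b.name AS author
FROM books a
INNER JOIN authors b ON a.author_id = b.id

Result:
title         | author
--------------+-------
Paper Boats   | Smith 
Empty Rooms   | Hall  
The Glass Key | Smith 
The Old House | Allen 


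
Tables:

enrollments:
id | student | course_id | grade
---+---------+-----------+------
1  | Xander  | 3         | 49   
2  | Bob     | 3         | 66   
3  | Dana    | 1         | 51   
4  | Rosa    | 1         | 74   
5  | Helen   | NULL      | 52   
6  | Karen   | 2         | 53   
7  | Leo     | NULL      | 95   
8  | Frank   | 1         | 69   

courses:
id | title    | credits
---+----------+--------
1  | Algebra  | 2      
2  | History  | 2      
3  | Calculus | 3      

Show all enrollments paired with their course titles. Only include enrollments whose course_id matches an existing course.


INNER JOIN keeps only enrollments rows whose course_id matches an id in courses. Walk through each enrollment:
  - enrollment 1 (Xander): course_id=3 -> matches Calculus
  - enrollment 2 (Bob): course_id=3 -> matches Calculus
  - enrollment 3 (Dana): course_id=1 -> matches Algebra
  - enrollment 4 (Rosa): course_id=1 -> matches Algebra
  - enrollment 5 (Helen): course_id=NULL, no match -> dropped
  - enrollment 6 (Karen): course_id=2 -> matches History
  - enrollment 7 (Leo): course_id=NULL, no match -> dropped
  - enrollment 8 (Frank): course_id=1 -> matches Algebra
So 2 of 8 rows are dropped.

SQL:
SELECT a.student, b.title AS course
FROM enrollments a
INNER JOIN courses b ON a.course_id = b.id

Result:
student | course  
--------+---------
Xander  | Calculus
Bob     | Calculus
Dana    | Algebra 
Rosa    | Algebra 
Karen   | History 
Frank   | Algebra 


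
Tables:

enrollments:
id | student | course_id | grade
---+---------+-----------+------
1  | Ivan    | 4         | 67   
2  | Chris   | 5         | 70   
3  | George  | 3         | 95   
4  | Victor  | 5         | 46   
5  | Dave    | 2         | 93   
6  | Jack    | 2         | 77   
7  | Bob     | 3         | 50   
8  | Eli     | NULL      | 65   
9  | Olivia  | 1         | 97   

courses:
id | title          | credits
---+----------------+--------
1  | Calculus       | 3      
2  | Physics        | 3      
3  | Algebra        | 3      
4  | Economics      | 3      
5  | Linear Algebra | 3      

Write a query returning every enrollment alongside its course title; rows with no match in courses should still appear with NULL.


LEFT JOIN keeps every row from enrollments (the left table); where course_id has no match in courses, the course columns become NULL. Walk through each enrollment:
  - enrollment 1 (Ivan): course_id=4 -> matches Economics
  - enrollment 2 (Chris): course_id=5 -> matches Linear Algebra
  - enrollment 3 (George): course_id=3 -> matches Algebra
  - enrollment 4 (Victor): course_id=5 -> matches Linear Algebra
  - enrollment 5 (Dave): course_id=2 -> matches Physics
  - enrollment 6 (Jack): course_id=2 -> matches Physics
  - enrollment 7 (Bob): course_id=3 -> matches Algebra
  - enrollment 8 (Eli): course_id=NULL, no match -> kept with NULL
  - enrollment 9 (Olivia): course_id=1 -> matches Calculus
All 9 rows appear; 1 has NULL course.

SQL:
SELECT a.student, b.title AS course
FROM enrollments a
LEFT JOIN courses b ON a.course_id = b.id

Result:
student | course        
--------+---------------
Ivan    | Economics     
Chris   | Linear Algebra
George  | Algebra       
Victor  | Linear Algebra
Dave    | Physics       
Jack    | Physics       
Bob     | Algebra       
Eli     | NULL          
Olivia  | Calculus      


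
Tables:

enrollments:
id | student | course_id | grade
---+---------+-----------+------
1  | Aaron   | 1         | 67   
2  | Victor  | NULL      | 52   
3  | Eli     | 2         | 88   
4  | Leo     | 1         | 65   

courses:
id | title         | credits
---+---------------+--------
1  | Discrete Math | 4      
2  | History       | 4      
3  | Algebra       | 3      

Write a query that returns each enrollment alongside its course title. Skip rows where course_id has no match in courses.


INNER JOIN keeps only enrollments rows whose course_id matches an id in courses. Walk through each enrollment:
  - enrollment 1 (Aaron): course_id=1 -> matches Discrete Math
  - enrollment 2 (Victor): course_id=NULL, no match -> dropped
  - enrollment 3 (Eli): course_id=2 -> matches History
  - enrollment 4 (Leo): course_id=1 -> matches Discrete Math
So 1 of 4 rows is dropped.

SQL:
SELECT a.student, b.title AS course
FROM enrollments a
INNER JOIN courses b ON a.course_id = b.id

Result:
student | course       
--------+--------------
Aaron   | Discrete Math
Eli     | History      
Leo     | Discrete Math


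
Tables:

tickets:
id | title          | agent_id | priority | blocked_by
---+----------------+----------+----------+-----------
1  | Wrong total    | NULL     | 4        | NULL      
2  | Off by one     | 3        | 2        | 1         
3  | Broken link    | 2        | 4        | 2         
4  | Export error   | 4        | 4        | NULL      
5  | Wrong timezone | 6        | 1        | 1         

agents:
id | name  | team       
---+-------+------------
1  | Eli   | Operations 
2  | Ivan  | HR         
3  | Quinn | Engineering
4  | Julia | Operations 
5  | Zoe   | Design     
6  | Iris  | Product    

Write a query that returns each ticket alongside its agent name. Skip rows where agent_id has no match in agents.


INNER JOIN keeps only tickets rows whose agent_id matches an id in agents. Walk through each ticket:
  - ticket 1 (Wrong total): agent_id=NULL, no match -> dropped
  - ticket 2 (Off by one): agent_id=3 -> matches Quinn
  - ticket 3 (Broken link): agent_id=2 -> matches Ivan
  - ticket 4 (Export error): agent_id=4 -> matches Julia
  - ticket 5 (Wrong timezone): agent_id=6 -> matches Iris
So 1 of 5 rows is dropped.

SQL:
SELECT a.title, b.name AS agent
FROM tickets a
INNER JOIN agents b ON a.agent_id = b.id

Result:
title          | agent
---------------+------
Off by one     | Quinn
Broken link    | Ivan 
Export error   | Julia
Wrong timezone | Iris 


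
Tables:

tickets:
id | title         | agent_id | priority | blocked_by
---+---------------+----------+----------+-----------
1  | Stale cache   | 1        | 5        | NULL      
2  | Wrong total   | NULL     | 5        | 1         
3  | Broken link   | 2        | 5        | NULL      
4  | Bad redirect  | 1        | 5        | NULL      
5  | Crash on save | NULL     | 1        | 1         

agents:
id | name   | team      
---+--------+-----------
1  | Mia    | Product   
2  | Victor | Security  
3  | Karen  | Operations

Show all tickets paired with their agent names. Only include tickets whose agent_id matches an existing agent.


INNER JOIN keeps only tickets rows whose agent_id matches an id in agents. Walk through each ticket:
  - ticket 1 (Stale cache): agent_id=1 -> matches Mia
  - ticket 2 (Wrong total): agent_id=NULL, no match -> dropped
  - ticket 3 (Broken link): agent_id=2 -> matches Victor
  - ticket 4 (Bad redirect): agent_id=1 -> matches Mia
  - ticket 5 (Crash on save): agent_id=NULL, no match -> dropped
So 2 of 5 rows are dropped.

SQL:
SELECT a.title, b.name AS agent
FROM tickets a
INNER JOIN agents b ON a.agent_id = b.id

Result:
title        | agent 
-------------+-------
Stale cache  | Mia   
Broken link  | Victor
Bad redirect | Mia   


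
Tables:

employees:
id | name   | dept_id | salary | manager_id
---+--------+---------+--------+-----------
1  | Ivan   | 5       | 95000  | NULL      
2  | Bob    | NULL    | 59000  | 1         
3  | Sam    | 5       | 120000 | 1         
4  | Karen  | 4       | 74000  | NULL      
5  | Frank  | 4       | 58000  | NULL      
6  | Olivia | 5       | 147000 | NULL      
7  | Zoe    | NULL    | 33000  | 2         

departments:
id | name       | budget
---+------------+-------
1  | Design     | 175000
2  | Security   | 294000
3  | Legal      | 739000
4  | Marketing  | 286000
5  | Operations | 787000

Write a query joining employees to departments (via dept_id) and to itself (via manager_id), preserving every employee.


Two LEFT JOINs from the same base table employees: one to departments via dept_id, one to employees itself via manager_id. Both are LEFT so every employee is preserved.
Match against departments:
  - employee 1 (Ivan): dept_id=5 -> matches Operations
  - employee 2 (Bob): dept_id=NULL, no match -> kept with NULL
  - employee 3 (Sam): dept_id=5 -> matches Operations
  - employee 4 (Karen): dept_id=4 -> matches Marketing
  - employee 5 (Frank): dept_id=4 -> matches Marketing
  - employee 6 (Olivia): dept_id=5 -> matches Operations
  - employee 7 (Zoe): dept_id=NULL, no match -> kept with NULL
Match against employees (self):
  - employee 1 (Ivan): manager_id=NULL -> NULL
  - employee 2 (Bob): manager_id=1 -> Ivan
  - employee 3 (Sam): manager_id=1 -> Ivan
  - employee 4 (Karen): manager_id=NULL -> NULL
  - employee 5 (Frank): manager_id=NULL -> NULL
  - employee 6 (Olivia): manager_id=NULL -> NULL
  - employee 7 (Zoe): manager_id=2 -> Bob

SQL:
SELECT a.name, b.name AS department, c.name AS manager
FROM employees a
LEFT JOIN departments b ON a.dept_id = b.id
LEFT JOIN employees c ON a.manager_id = c.id

Result:
name   | department | manager
-------+------------+--------
Ivan   | Operations | NULL   
Bob    | NULL       | Ivan   
Sam    | Operations | Ivan   
Karen  | Marketing  | NULL   
Frank  | Marketing  | NULL   
Olivia | Operations | NULL   
Zoe    | NULL       | Bob    


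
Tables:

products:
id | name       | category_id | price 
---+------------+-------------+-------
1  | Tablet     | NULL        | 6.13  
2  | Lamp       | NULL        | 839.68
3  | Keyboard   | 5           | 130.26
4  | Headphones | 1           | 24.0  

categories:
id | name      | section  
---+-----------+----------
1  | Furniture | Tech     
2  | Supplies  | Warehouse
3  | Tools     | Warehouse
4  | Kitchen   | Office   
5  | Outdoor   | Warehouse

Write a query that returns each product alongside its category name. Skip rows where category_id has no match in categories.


INNER JOIN keeps only products rows whose category_id matches an id in categories. Walk through each product:
  - product 1 (Tablet): category_id=NULL, no match -> dropped
  - product 2 (Lamp): category_id=NULL, no match -> dropped
  - product 3 (Keyboard): category_id=5 -> matches Outdoor
  - product 4 (Headphones): category_id=1 -> matches Furniture
So 2 of 4 rows are dropped.

SQL:
SELECT a.name, b.name AS category
FROM products a
INNER JOIN categories b ON a.category_id = b.id

Result:
name       | category 
-----------+----------
Keyboard   | Outdoor  
Headphones | Furniture


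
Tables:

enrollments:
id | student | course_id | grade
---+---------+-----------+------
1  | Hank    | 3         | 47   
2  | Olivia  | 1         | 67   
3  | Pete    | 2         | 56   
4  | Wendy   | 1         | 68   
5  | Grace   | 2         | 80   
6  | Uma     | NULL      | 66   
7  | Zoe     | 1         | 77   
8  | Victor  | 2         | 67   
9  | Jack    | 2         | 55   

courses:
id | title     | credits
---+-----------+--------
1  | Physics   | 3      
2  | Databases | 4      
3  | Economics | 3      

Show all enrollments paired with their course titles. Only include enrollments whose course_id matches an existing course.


INNER JOIN keeps only enrollments rows whose course_id matches an id in courses. Walk through each enrollment:
  - enrollment 1 (Hank): course_id=3 -> matches Economics
  - enrollment 2 (Olivia): course_id=1 -> matches Physics
  - enrollment 3 (Pete): course_id=2 -> matches Databases
  - enrollment 4 (Wendy): course_id=1 -> matches Physics
  - enrollment 5 (Grace): course_id=2 -> matches Databases
  - enrollment 6 (Uma): course_id=NULL, no match -> dropped
  - enrollment 7 (Zoe): course_id=1 -> matches Physics
  - enrollment 8 (Victor): course_id=2 -> matches Databases
  - enrollment 9 (Jack): course_id=2 -> matches Databases
So 1 of 9 rows is dropped.

SQL:
SELECT a.student, b.title AS course
FROM enrollments a
INNER JOIN courses b ON a.course_id = b.id

Result:
student | course   
--------+----------
Hank    | Economics
Olivia  | Physics  
Pete    | Databases
Wendy   | Physics  
Grace   | Databases
Zoe     | Physics  
Victor  | Databases
Jack    | Databases


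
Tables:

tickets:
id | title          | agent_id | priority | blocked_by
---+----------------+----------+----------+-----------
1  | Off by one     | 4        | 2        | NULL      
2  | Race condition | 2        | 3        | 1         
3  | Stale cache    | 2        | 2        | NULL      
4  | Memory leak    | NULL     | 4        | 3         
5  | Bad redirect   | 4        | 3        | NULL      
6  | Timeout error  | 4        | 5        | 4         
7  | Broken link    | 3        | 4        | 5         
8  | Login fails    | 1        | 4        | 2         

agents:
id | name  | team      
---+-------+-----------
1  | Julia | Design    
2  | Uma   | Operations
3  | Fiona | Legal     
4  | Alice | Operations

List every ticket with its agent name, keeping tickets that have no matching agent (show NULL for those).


LEFT JOIN keeps every row from tickets (the left table); where agent_id has no match in agents, the agent columns become NULL. Walk through each ticket:
  - ticket 1 (Off by one): agent_id=4 -> matches Alice
  - ticket 2 (Race condition): agent_id=2 -> matches Uma
  - ticket 3 (Stale cache): agent_id=2 -> matches Uma
  - ticket 4 (Memory leak): agent_id=NULL, no match -> kept with NULL
  - ticket 5 (Bad redirect): agent_id=4 -> matches Alice
  - ticket 6 (Timeout error): agent_id=4 -> matches Alice
  - ticket 7 (Broken link): agent_id=3 -> matches Fiona
  - ticket 8 (Login fails): agent_id=1 -> matches Julia
All 8 rows appear; 1 has NULL agent.

SQL:
SELECT a.title, b.name AS agent
FROM tickets a
LEFT JOIN agents b ON a.agent_id = b.id

Result:
title          | agent
---------------+------
Off by one     | Alice
Race condition | Uma  
Stale cache    | Uma  
Memory leak    | NULL 
Bad redirect   | Alice
Timeout error  | Alice
Broken link    | Fiona
Login fails    | Julia


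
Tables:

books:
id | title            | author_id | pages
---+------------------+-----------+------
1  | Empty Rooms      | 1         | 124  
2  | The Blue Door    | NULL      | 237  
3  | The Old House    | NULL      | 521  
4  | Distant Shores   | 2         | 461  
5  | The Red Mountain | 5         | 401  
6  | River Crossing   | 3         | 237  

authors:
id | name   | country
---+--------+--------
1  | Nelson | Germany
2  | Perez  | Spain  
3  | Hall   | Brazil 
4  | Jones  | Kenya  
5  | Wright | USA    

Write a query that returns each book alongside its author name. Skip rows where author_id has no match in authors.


INNER JOIN keeps only books rows whose author_id matches an id in authors. Walk through each book:
  - book 1 (Empty Rooms): author_id=1 -> matches Nelson
  - book 2 (The Blue Door): author_id=NULL, no match -> dropped
  - book 3 (The Old House): author_id=NULL, no match -> dropped
  - book 4 (Distant Shores): author_id=2 -> matches Perez
  - book 5 (The Red Mountain): author_id=5 -> matches Wright
  - book 6 (River Crossing): author_id=3 -> matches Hall
So 2 of 6 rows are dropped.

SQL:
SELECT a.title, b.name AS author
FROM books a
INNER JOIN authors b ON a.author_id = b.id

Result:
title            | author
-----------------+-------
Empty Rooms      | Nelson
Distant Shores   | Perez 
The Red Mountain | Wright
River Crossing   | Hall  


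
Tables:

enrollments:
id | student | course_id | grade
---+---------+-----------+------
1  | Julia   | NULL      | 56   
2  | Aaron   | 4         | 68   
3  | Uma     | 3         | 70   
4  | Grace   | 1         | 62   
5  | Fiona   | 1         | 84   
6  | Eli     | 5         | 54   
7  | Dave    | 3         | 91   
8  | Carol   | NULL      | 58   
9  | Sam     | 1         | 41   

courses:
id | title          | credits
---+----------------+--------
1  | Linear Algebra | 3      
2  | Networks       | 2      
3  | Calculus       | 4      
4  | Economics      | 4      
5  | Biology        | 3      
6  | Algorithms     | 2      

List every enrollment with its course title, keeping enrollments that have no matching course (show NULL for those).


LEFT JOIN keeps every row from enrollments (the left table); where course_id has no match in courses, the course columns become NULL. Walk through each enrollment:
  - enrollment 1 (Julia): course_id=NULL, no match -> kept with NULL
  - enrollment 2 (Aaron): course_id=4 -> matches Economics
  - enrollment 3 (Uma): course_id=3 -> matches Calculus
  - enrollment 4 (Grace): course_id=1 -> matches Linear Algebra
  - enrollment 5 (Fiona): course_id=1 -> matches Linear Algebra
  - enrollment 6 (Eli): course_id=5 -> matches Biology
  - enrollment 7 (Dave): course_id=3 -> matches Calculus
  - enrollment 8 (Carol): course_id=NULL, no match -> kept with NULL
  - enrollment 9 (Sam): course_id=1 -> matches Linear Algebra
All 9 rows appear; 2 have NULL course.

SQL:
SELECT a.student, b.title AS course
FROM enrollments a
LEFT JOIN courses b ON a.course_id = b.id

Result:
student | course        
--------+---------------
Julia   | NULL          
Aaron   | Economics     
Uma     | Calculus      
Grace   | Linear Algebra
Fiona   | Linear Algebra
Eli     | Biology       
Dave    | Calculus      
Carol   | NULL          
Sam     | Linear Algebra


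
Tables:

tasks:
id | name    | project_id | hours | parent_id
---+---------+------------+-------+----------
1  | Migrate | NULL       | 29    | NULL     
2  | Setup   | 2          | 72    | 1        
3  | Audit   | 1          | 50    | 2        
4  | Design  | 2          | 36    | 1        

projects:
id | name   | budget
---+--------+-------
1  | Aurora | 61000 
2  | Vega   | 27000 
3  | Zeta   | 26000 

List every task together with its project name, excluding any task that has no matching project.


INNER JOIN keeps only tasks rows whose project_id matches an id in projects. Walk through each task:
  - task 1 (Migrate): project_id=NULL, no match -> dropped
  - task 2 (Setup): project_id=2 -> matches Vega
  - task 3 (Audit): project_id=1 -> matches Aurora
  - task 4 (Design): project_id=2 -> matches Vega
So 1 of 4 rows is dropped.

SQL:
SELECT a.name, b.name AS project
FROM tasks a
INNER JOIN projects b ON a.project_id = b.id

Result:
name   | project
-------+--------
Setup  | Vega   
Audit  | Aurora 
Design | Vega   
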